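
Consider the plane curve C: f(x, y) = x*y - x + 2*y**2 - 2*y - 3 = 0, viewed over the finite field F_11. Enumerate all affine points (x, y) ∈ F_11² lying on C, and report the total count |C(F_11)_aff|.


Affine F_11-points: {(1, 3), (3, 7), (3, 9), (4, 4), (4, 6), (6, 10), (8, 0), (8, 8), (10, 2), (10, 5)}; count = 10.

For each of the 121 pairs (x, y) ∈ F_11², evaluate f(x, y) mod 11. Record the zeros.
  x = 0: [0↦8, 1↦8, 2↦1, 3↦9, 4↦10, 5↦4, 6↦2, 7↦4, 8↦10, 9↦9, 10↦1]  zeros at y ∈ ∅
  x = 1: [0↦7, 1↦8, 2↦2, 3↦0, 4↦2, 5↦8, 6↦7, 7↦10, 8↦6, 9↦6, 10↦10]  zeros at y ∈ {3}
  x = 2: [0↦6, 1↦8, 2↦3, 3↦2, 4↦5, 5↦1, 6↦1, 7↦5, 8↦2, 9↦3, 10↦8]  zeros at y ∈ ∅
  x = 3: [0↦5, 1↦8, 2↦4, 3↦4, 4↦8, 5↦5, 6↦6, 7↦0, 8↦9, 9↦0, 10↦6]  zeros at y ∈ {7, 9}
  x = 4: [0↦4, 1↦8, 2↦5, 3↦6, 4↦0, 5↦9, 6↦0, 7↦6, 8↦5, 9↦8, 10↦4]  zeros at y ∈ {4, 6}
  x = 5: [0↦3, 1↦8, 2↦6, 3↦8, 4↦3, 5↦2, 6↦5, 7↦1, 8↦1, 9↦5, 10↦2]  zeros at y ∈ ∅
  x = 6: [0↦2, 1↦8, 2↦7, 3↦10, 4↦6, 5↦6, 6↦10, 7↦7, 8↦8, 9↦2, 10↦0]  zeros at y ∈ {10}
  x = 7: [0↦1, 1↦8, 2↦8, 3↦1, 4↦9, 5↦10, 6↦4, 7↦2, 8↦4, 9↦10, 10↦9]  zeros at y ∈ ∅
  x = 8: [0↦0, 1↦8, 2↦9, 3↦3, 4↦1, 5↦3, 6↦9, 7↦8, 8↦0, 9↦7, 10↦7]  zeros at y ∈ {0, 8}
  x = 9: [0↦10, 1↦8, 2↦10, 3↦5, 4↦4, 5↦7, 6↦3, 7↦3, 8↦7, 9↦4, 10↦5]  zeros at y ∈ ∅
  x = 10: [0↦9, 1↦8, 2↦0, 3↦7, 4↦7, 5↦0, 6↦8, 7↦9, 8↦3, 9↦1, 10↦3]  zeros at y ∈ {2, 5}
Collecting zeros: affine points = {(1, 3), (3, 7), (3, 9), (4, 4), (4, 6), (6, 10), (8, 0), (8, 8), (10, 2), (10, 5)}.
Total count |C(F_11)_aff| = 10.


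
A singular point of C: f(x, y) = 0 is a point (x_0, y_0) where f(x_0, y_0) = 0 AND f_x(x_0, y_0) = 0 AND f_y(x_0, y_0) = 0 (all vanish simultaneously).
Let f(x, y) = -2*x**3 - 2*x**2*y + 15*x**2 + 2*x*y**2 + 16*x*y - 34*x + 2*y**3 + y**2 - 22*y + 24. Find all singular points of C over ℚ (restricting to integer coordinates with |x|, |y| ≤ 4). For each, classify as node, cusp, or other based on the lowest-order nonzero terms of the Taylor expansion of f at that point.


Singular points: {(3, -1)}; classification: node.

Compute partial derivatives:
  f_x = -6*x**2 - 4*x*y + 30*x + 2*y**2 + 16*y - 34.
  f_y = -2*x**2 + 4*x*y + 16*x + 6*y**2 + 2*y - 22.
Scan x_0 ∈ {−4, ..., 4}. For each x_0, f_y(x_0, y) is a polynomial in y; find its integer roots y ∈ {−4, ..., 4}, then test f_x and f at those candidates.
  x = -4: f_y(-4, y) = 6*y**2 - 14*y - 118; no integer root y with |y| ≤ 4.
  x = -3: f_y(-3, y) = 6*y**2 - 10*y - 88; no integer root y with |y| ≤ 4.
  x = -2: f_y(-2, y) = 6*y**2 - 6*y - 62; no integer root y with |y| ≤ 4.
  x = -1: f_y(-1, y) = 6*y**2 - 2*y - 40; no integer root y with |y| ≤ 4.
  x = 0: f_y(0, y) = 6*y**2 + 2*y - 22; no integer root y with |y| ≤ 4.
  x = 1: f_y(1, y) = 6*y**2 + 6*y - 8; no integer root y with |y| ≤ 4.
  x = 2: f_y(2, y) = 6*y**2 + 10*y + 2; no integer root y with |y| ≤ 4.
  x = 3: f_y(3, y) = 6*y**2 + 14*y + 8; vanishes at y ∈ {-1}. (3, -1): f_x = 0, f = 0 — SINGULAR.
  x = 4: f_y(4, y) = 6*y**2 + 18*y + 10; no integer root y with |y| ≤ 4.
Only singular point on the grid: (3, -1).
Classify: substitute x = 3 + u, y = -1 + v and expand: f = -2*u**3 - 2*u**2*v - u**2 + 2*u*v**2 + 2*v**3 + v**2.
No constant or linear terms (consistent with a singular point). Quadratic part: -u**2 + v**2. Cubic part: -2*u**3 - 2*u**2*v + 2*u*v**2 + 2*v**3.
The quadratic part v**2 - u**2 = (v − u)(v + u) splits into two distinct linear factors, so there are two distinct tangent lines y − -1 = ±(x − 3) — this is a node (ordinary double point).
Classification: node.


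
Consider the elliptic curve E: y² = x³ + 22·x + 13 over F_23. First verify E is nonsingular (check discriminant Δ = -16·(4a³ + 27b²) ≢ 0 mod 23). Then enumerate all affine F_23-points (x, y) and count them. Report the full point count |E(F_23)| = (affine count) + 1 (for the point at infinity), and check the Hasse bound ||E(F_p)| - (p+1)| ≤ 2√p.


Affine points = {(0, 6), (0, 17), (1, 6), (1, 17), (4, 2), (4, 21), (5, 8), (5, 15), (6, 4), (6, 19), (7, 2), (7, 21), (12, 2), (12, 21), (13, 9), (13, 14), (14, 11), (14, 12), (18, 10), (18, 13), (20, 9), (20, 14), (22, 6), (22, 17)}; affine count = 24; |E(F_23)| = 25.

Discriminant check: Δ ∝ 4a³ + 27b² = 4·22³ + 27·13² = 4·10648 + 27·169 ≡ 5 (mod 23). Nonzero ⇒ E is nonsingular.
For each x ∈ F_23, compute rhs = x³ + 22·x + 13 mod 23, then count y ∈ F_23 with y² ≡ rhs.
  x = 0: rhs = 13, matching y values: 6, 17 (2 points).
  x = 1: rhs = 13, matching y values: 6, 17 (2 points).
  x = 2: rhs = 19, matching y values: none (0 points).
  x = 3: rhs = 14, matching y values: none (0 points).
  x = 4: rhs = 4, matching y values: 2, 21 (2 points).
  x = 5: rhs = 18, matching y values: 8, 15 (2 points).
  x = 6: rhs = 16, matching y values: 4, 19 (2 points).
  x = 7: rhs = 4, matching y values: 2, 21 (2 points).
  x = 8: rhs = 11, matching y values: none (0 points).
  x = 9: rhs = 20, matching y values: none (0 points).
  x = 10: rhs = 14, matching y values: none (0 points).
  x = 11: rhs = 22, matching y values: none (0 points).
  x = 12: rhs = 4, matching y values: 2, 21 (2 points).
  x = 13: rhs = 12, matching y values: 9, 14 (2 points).
  x = 14: rhs = 6, matching y values: 11, 12 (2 points).
  x = 15: rhs = 15, matching y values: none (0 points).
  x = 16: rhs = 22, matching y values: none (0 points).
  x = 17: rhs = 10, matching y values: none (0 points).
  x = 18: rhs = 8, matching y values: 10, 13 (2 points).
  x = 19: rhs = 22, matching y values: none (0 points).
  x = 20: rhs = 12, matching y values: 9, 14 (2 points).
  x = 21: rhs = 7, matching y values: none (0 points).
  x = 22: rhs = 13, matching y values: 6, 17 (2 points).
Total affine count: 24.
Full point count |E(F_23)| = 24 + 1 = 25.
Hasse bound: |25 − (23+1)| = |1| = 1 ≤ 2√23 ≈ 9.5917 ✓.


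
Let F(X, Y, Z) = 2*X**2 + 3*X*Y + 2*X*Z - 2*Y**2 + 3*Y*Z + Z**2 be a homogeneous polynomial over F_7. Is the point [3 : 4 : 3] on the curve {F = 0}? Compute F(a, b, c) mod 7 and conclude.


F(3,4,3) ≡ 1 (mod 7); P is NOT on the curve.

Evaluate F(3, 4, 3) term-by-term (mod 7).
  2*X**2 ↦ 2·9·1·1 = 18
  3*X*Y ↦ 3·3·4·1 = 36
  2*X*Z ↦ 2·3·1·3 = 18
  -2*Y**2 ↦ -2·1·16·1 = -32
  3*Y*Z ↦ 3·1·4·3 = 36
  Z**2 ↦ 1·1·1·9 = 9
Sum: F(3, 4, 3) = (18) + (36) + (18) + (-32) + (36) + (9) = 85.
Reducing mod 7: 85 ≡ 1 (mod 7).
Since F(a, b, c) ≡ 1 ≠ 0 (mod 7), P does NOT lie on the curve.


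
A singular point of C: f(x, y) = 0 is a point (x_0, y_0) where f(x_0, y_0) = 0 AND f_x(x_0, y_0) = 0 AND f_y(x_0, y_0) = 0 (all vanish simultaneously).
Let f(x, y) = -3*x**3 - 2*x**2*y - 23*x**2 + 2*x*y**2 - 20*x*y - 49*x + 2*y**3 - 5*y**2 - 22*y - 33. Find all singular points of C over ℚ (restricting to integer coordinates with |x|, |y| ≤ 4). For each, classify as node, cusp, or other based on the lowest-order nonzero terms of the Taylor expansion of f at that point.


Singular points: {(-3, 2)}; classification: cusp.

Compute partial derivatives:
  f_x = -9*x**2 - 4*x*y - 46*x + 2*y**2 - 20*y - 49.
  f_y = -2*x**2 + 4*x*y - 20*x + 6*y**2 - 10*y - 22.
Scan x_0 ∈ {−4, ..., 4}. For each x_0, f_y(x_0, y) is a polynomial in y; find its integer roots y ∈ {−4, ..., 4}, then test f_x and f at those candidates.
  x = -4: f_y(-4, y) = 6*y**2 - 26*y + 26; no integer root y with |y| ≤ 4.
  x = -3: f_y(-3, y) = 6*y**2 - 22*y + 20; vanishes at y ∈ {2}. (-3, 2): f_x = 0, f = 0 — SINGULAR.
  x = -2: f_y(-2, y) = 6*y**2 - 18*y + 10; no integer root y with |y| ≤ 4.
  x = -1: f_y(-1, y) = 6*y**2 - 14*y - 4; no integer root y with |y| ≤ 4.
  x = 0: f_y(0, y) = 6*y**2 - 10*y - 22; no integer root y with |y| ≤ 4.
  x = 1: f_y(1, y) = 6*y**2 - 6*y - 44; no integer root y with |y| ≤ 4.
  x = 2: f_y(2, y) = 6*y**2 - 2*y - 70; no integer root y with |y| ≤ 4.
  x = 3: f_y(3, y) = 6*y**2 + 2*y - 100; no integer root y with |y| ≤ 4.
  x = 4: f_y(4, y) = 6*y**2 + 6*y - 134; no integer root y with |y| ≤ 4.
Only singular point on the grid: (-3, 2).
Classify: substitute x = -3 + u, y = 2 + v and expand: f = -3*u**3 - 2*u**2*v + 2*u*v**2 + 2*v**3 + v**2.
No constant or linear terms (consistent with a singular point). Quadratic part: v**2. Cubic part: -3*u**3 - 2*u**2*v + 2*u*v**2 + 2*v**3.
The quadratic part v**2 is a perfect square, so there is a single (double) tangent line v = 0, i.e. y = 2. Restricting the cubic part to that line (v = 0) leaves -3*u**3 ≠ 0, so f is not divisible by v and the branch is v² ≈ 3*u**3 to lowest order — this is a cusp.
Classification: cusp.


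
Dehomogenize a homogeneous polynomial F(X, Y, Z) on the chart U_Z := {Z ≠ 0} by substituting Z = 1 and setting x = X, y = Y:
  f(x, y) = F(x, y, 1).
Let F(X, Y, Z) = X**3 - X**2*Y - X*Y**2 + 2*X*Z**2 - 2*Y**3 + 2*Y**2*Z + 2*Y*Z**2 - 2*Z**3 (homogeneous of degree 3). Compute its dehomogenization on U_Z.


f(x, y) = x**3 - x**2*y - x*y**2 + 2*x - 2*y**3 + 2*y**2 + 2*y - 2

On U_Z we set Z = 1. Each monomial c·X^i·Y^j·Z^k in F becomes c·x^i·y^j·1^k = c·x^i·y^j.
Substituting Z = 1: F(X, Y, 1) = x**3 - x**2*y - x*y**2 + 2*x - 2*y**3 + 2*y**2 + 2*y - 2.
Note: deg(f) ≤ deg(F) = 3; strict inequality happens when F is divisible by Z (lost terms).


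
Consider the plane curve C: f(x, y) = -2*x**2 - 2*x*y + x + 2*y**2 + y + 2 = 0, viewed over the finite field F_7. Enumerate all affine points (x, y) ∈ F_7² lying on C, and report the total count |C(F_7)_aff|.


Affine F_7-points: {(1, 2)}; count = 1.

For each of the 49 pairs (x, y) ∈ F_7², evaluate f(x, y) mod 7. Record the zeros.
  x = 0: [0↦2, 1↦5, 2↦5, 3↦2, 4↦3, 5↦1, 6↦3]  zeros at y ∈ ∅
  x = 1: [0↦1, 1↦2, 2↦0, 3↦2, 4↦1, 5↦4, 6↦4]  zeros at y ∈ {2}
  x = 2: [0↦3, 1↦2, 2↦5, 3↦5, 4↦2, 5↦3, 6↦1]  zeros at y ∈ ∅
  x = 3: [0↦1, 1↦5, 2↦6, 3↦4, 4↦6, 5↦5, 6↦1]  zeros at y ∈ ∅
  x = 4: [0↦2, 1↦4, 2↦3, 3↦6, 4↦6, 5↦3, 6↦4]  zeros at y ∈ ∅
  x = 5: [0↦6, 1↦6, 2↦3, 3↦4, 4↦2, 5↦4, 6↦3]  zeros at y ∈ ∅
  x = 6: [0↦6, 1↦4, 2↦6, 3↦5, 4↦1, 5↦1, 6↦5]  zeros at y ∈ ∅
Collecting zeros: affine points = {(1, 2)}.
Total count |C(F_7)_aff| = 1.


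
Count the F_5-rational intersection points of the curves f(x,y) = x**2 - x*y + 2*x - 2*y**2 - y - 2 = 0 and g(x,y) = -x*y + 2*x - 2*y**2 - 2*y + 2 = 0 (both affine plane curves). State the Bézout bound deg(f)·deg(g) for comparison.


Common zeros: ∅; count = 0; Bézout bound = 4.

deg(f) = 2, deg(g) = 2, so Bézout bound = 4.
Scan x ∈ F_5. For each x, list the y ∈ F_5 with f(x, y) ≡ 0 and those with g(x, y) ≡ 0 (mod 5); the common zeros in that column are the intersection.
  x = 0: f ≡ 0 at y ∈ {1}; g ≡ 0 at y ∈ {2}; common: ∅.
  x = 1: f ≡ 0 at y ∈ ∅; g ≡ 0 at y ∈ {2, 4}; common: ∅.
  x = 2: f ≡ 0 at y ∈ ∅; g ≡ 0 at y ∈ {1, 2}; common: ∅.
  x = 3: f ≡ 0 at y ∈ {4}; g ≡ 0 at y ∈ {2, 3}; common: ∅.
  x = 4: f ≡ 0 at y ∈ {1, 4}; g ≡ 0 at y ∈ {0, 2}; common: ∅.
Collecting: common zeros = ∅, so the count is 0.
Comparison with the Bézout bound: 0 ≤ 4 = deg(f)·deg(g), as expected for curves with no common component (the affine F_5-count falls short of the bound because intersections may lie at infinity, over extension fields, or carry multiplicity).


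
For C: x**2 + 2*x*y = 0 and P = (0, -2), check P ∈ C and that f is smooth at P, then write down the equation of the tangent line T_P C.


Tangent line at P: -4*x = 0.

Step 1: f(0, -2) = 0, so P lies on C.
Step 2: partial derivatives
  f_x(x, y) = 2*x + 2*y, f_y(x, y) = 2*x.
  f_x(P) = -4, f_y(P) = 0 (gradient nonzero, so P is smooth).
Step 3: tangent line at P: -4·(x − 0) + 0·(y − -2) = 0.
Expanding: -4*x = 0.


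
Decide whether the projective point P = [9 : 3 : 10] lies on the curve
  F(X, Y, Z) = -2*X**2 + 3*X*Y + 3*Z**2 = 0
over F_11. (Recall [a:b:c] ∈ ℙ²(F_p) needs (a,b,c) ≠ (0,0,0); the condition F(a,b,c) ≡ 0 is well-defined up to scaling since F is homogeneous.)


F(9,3,10) ≡ 10 (mod 11); P is NOT on the curve.

Evaluate F(9, 3, 10) term-by-term (mod 11).
  -2*X**2 ↦ -2·81·1·1 = -162
  3*X*Y ↦ 3·9·3·1 = 81
  3*Z**2 ↦ 3·1·1·100 = 300
Sum: F(9, 3, 10) = (-162) + (81) + (300) = 219.
Reducing mod 11: 219 ≡ 10 (mod 11).
Since F(a, b, c) ≡ 10 ≠ 0 (mod 11), P does NOT lie on the curve.


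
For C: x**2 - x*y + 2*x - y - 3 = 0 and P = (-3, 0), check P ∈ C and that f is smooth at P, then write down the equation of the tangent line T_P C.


Tangent line at P: -4*x + 2*y - 12 = 0.

Step 1: f(-3, 0) = 0, so P lies on C.
Step 2: partial derivatives
  f_x(x, y) = 2*x - y + 2, f_y(x, y) = -x - 1.
  f_x(P) = -4, f_y(P) = 2 (gradient nonzero, so P is smooth).
Step 3: tangent line at P: -4·(x − -3) + 2·(y − 0) = 0.
Expanding: -4*x + 2*y - 12 = 0.


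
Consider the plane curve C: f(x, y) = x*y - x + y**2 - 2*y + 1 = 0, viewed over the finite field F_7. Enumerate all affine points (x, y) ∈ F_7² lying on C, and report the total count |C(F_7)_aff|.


Affine F_7-points: {(0, 1), (1, 0), (1, 1), (2, 1), (2, 6), (3, 1), (3, 5), (4, 1), (4, 4), (5, 1), (5, 3), (6, 1), (6, 2)}; count = 13.

For each of the 49 pairs (x, y) ∈ F_7², evaluate f(x, y) mod 7. Record the zeros.
  x = 0: [0↦1, 1↦0, 2↦1, 3↦4, 4↦2, 5↦2, 6↦4]  zeros at y ∈ {1}
  x = 1: [0↦0, 1↦0, 2↦2, 3↦6, 4↦5, 5↦6, 6↦2]  zeros at y ∈ {0, 1}
  x = 2: [0↦6, 1↦0, 2↦3, 3↦1, 4↦1, 5↦3, 6↦0]  zeros at y ∈ {1, 6}
  x = 3: [0↦5, 1↦0, 2↦4, 3↦3, 4↦4, 5↦0, 6↦5]  zeros at y ∈ {1, 5}
  x = 4: [0↦4, 1↦0, 2↦5, 3↦5, 4↦0, 5↦4, 6↦3]  zeros at y ∈ {1, 4}
  x = 5: [0↦3, 1↦0, 2↦6, 3↦0, 4↦3, 5↦1, 6↦1]  zeros at y ∈ {1, 3}
  x = 6: [0↦2, 1↦0, 2↦0, 3↦2, 4↦6, 5↦5, 6↦6]  zeros at y ∈ {1, 2}
Collecting zeros: affine points = {(0, 1), (1, 0), (1, 1), (2, 1), (2, 6), (3, 1), (3, 5), (4, 1), (4, 4), (5, 1), (5, 3), (6, 1), (6, 2)}.
Total count |C(F_7)_aff| = 13.


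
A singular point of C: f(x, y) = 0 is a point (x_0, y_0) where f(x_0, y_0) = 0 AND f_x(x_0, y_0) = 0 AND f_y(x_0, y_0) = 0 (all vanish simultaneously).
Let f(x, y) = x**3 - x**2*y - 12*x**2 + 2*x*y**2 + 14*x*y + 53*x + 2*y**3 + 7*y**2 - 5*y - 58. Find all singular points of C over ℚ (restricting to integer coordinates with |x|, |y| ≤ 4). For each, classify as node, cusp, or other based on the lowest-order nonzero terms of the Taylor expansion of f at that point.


Singular points: {(3, -2)}; classification: node.

Compute partial derivatives:
  f_x = 3*x**2 - 2*x*y - 24*x + 2*y**2 + 14*y + 53.
  f_y = -x**2 + 4*x*y + 14*x + 6*y**2 + 14*y - 5.
Scan x_0 ∈ {−4, ..., 4}. For each x_0, f_y(x_0, y) is a polynomial in y; find its integer roots y ∈ {−4, ..., 4}, then test f_x and f at those candidates.
  x = -4: f_y(-4, y) = 6*y**2 - 2*y - 77; no integer root y with |y| ≤ 4.
  x = -3: f_y(-3, y) = 6*y**2 + 2*y - 56; no integer root y with |y| ≤ 4.
  x = -2: f_y(-2, y) = 6*y**2 + 6*y - 37; no integer root y with |y| ≤ 4.
  x = -1: f_y(-1, y) = 6*y**2 + 10*y - 20; no integer root y with |y| ≤ 4.
  x = 0: f_y(0, y) = 6*y**2 + 14*y - 5; no integer root y with |y| ≤ 4.
  x = 1: f_y(1, y) = 6*y**2 + 18*y + 8; no integer root y with |y| ≤ 4.
  x = 2: f_y(2, y) = 6*y**2 + 22*y + 19; no integer root y with |y| ≤ 4.
  x = 3: f_y(3, y) = 6*y**2 + 26*y + 28; vanishes at y ∈ {-2}. (3, -2): f_x = 0, f = 0 — SINGULAR.
  x = 4: f_y(4, y) = 6*y**2 + 30*y + 35; no integer root y with |y| ≤ 4.
Only singular point on the grid: (3, -2).
Classify: substitute x = 3 + u, y = -2 + v and expand: f = u**3 - u**2*v - u**2 + 2*u*v**2 + 2*v**3 + v**2.
No constant or linear terms (consistent with a singular point). Quadratic part: -u**2 + v**2. Cubic part: u**3 - u**2*v + 2*u*v**2 + 2*v**3.
The quadratic part v**2 - u**2 = (v − u)(v + u) splits into two distinct linear factors, so there are two distinct tangent lines y − -2 = ±(x − 3) — this is a node (ordinary double point).
Classification: node.


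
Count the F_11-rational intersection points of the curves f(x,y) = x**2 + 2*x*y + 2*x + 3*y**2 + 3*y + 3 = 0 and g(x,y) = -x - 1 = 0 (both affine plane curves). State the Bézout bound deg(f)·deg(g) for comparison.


Common zeros: ∅; count = 0; Bézout bound = 2.

deg(f) = 2, deg(g) = 1, so Bézout bound = 2.
Scan x ∈ F_11. For each x, list the y ∈ F_11 with f(x, y) ≡ 0 and those with g(x, y) ≡ 0 (mod 11); the common zeros in that column are the intersection.
  x = 0: f ≡ 0 at y ∈ ∅; g ≡ 0 at y ∈ ∅; common: ∅.
  x = 1: f ≡ 0 at y ∈ ∅; g ≡ 0 at y ∈ ∅; common: ∅.
  x = 2: f ≡ 0 at y ∈ {0, 5}; g ≡ 0 at y ∈ ∅; common: ∅.
  x = 3: f ≡ 0 at y ∈ ∅; g ≡ 0 at y ∈ ∅; common: ∅.
  x = 4: f ≡ 0 at y ∈ ∅; g ≡ 0 at y ∈ ∅; common: ∅.
  x = 5: f ≡ 0 at y ∈ ∅; g ≡ 0 at y ∈ ∅; common: ∅.
  x = 6: f ≡ 0 at y ∈ {8, 9}; g ≡ 0 at y ∈ ∅; common: ∅.
  x = 7: f ≡ 0 at y ∈ {0, 9}; g ≡ 0 at y ∈ ∅; common: ∅.
  x = 8: f ≡ 0 at y ∈ {5, 7}; g ≡ 0 at y ∈ ∅; common: ∅.
  x = 9: f ≡ 0 at y ∈ {7, 8}; g ≡ 0 at y ∈ ∅; common: ∅.
  x = 10: f ≡ 0 at y ∈ ∅; g ≡ 0 at y ∈ {0, 1, 2, 3, 4, 5, 6, 7, 8, 9, 10}; common: ∅.
Collecting: common zeros = ∅, so the count is 0.
Comparison with the Bézout bound: 0 ≤ 2 = deg(f)·deg(g), as expected for curves with no common component (the affine F_11-count falls short of the bound because intersections may lie at infinity, over extension fields, or carry multiplicity).


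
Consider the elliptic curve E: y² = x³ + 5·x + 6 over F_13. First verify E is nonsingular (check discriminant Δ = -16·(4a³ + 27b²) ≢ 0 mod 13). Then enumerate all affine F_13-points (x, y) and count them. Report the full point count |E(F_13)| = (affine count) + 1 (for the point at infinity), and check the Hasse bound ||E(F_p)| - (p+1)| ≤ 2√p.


Affine points = {(1, 5), (1, 8), (3, 3), (3, 10), (4, 5), (4, 8), (5, 0), (8, 5), (8, 8), (9, 0), (10, 4), (10, 9), (11, 1), (11, 12), (12, 0)}; affine count = 15; |E(F_13)| = 16.

Discriminant check: Δ ∝ 4a³ + 27b² = 4·5³ + 27·6² = 4·125 + 27·36 ≡ 3 (mod 13). Nonzero ⇒ E is nonsingular.
For each x ∈ F_13, compute rhs = x³ + 5·x + 6 mod 13, then count y ∈ F_13 with y² ≡ rhs.
  x = 0: rhs = 6, matching y values: none (0 points).
  x = 1: rhs = 12, matching y values: 5, 8 (2 points).
  x = 2: rhs = 11, matching y values: none (0 points).
  x = 3: rhs = 9, matching y values: 3, 10 (2 points).
  x = 4: rhs = 12, matching y values: 5, 8 (2 points).
  x = 5: rhs = 0, matching y values: 0 (1 points).
  x = 6: rhs = 5, matching y values: none (0 points).
  x = 7: rhs = 7, matching y values: none (0 points).
  x = 8: rhs = 12, matching y values: 5, 8 (2 points).
  x = 9: rhs = 0, matching y values: 0 (1 points).
  x = 10: rhs = 3, matching y values: 4, 9 (2 points).
  x = 11: rhs = 1, matching y values: 1, 12 (2 points).
  x = 12: rhs = 0, matching y values: 0 (1 points).
Total affine count: 15.
Full point count |E(F_13)| = 15 + 1 = 16.
Hasse bound: |16 − (13+1)| = |2| = 2 ≤ 2√13 ≈ 7.2111 ✓.


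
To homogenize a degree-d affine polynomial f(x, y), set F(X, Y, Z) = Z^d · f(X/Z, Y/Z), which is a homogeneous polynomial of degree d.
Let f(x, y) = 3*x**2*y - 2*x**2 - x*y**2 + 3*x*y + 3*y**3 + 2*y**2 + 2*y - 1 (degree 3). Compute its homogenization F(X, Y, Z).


F(X, Y, Z) = 3*X**2*Y - 2*X**2*Z - X*Y**2 + 3*X*Y*Z + 3*Y**3 + 2*Y**2*Z + 2*Y*Z**2 - Z**3

deg(f) = 3.
Substitute x = X/Z, y = Y/Z into f, then multiply by Z^3.
  monomial 3·x^2·y^1 ↦ 3·X^2·Y^1·Z^0.
  monomial -2·x^2·y^0 ↦ -2·X^2·Y^0·Z^1.
  monomial -1·x^1·y^2 ↦ -1·X^1·Y^2·Z^0.
  monomial 3·x^1·y^1 ↦ 3·X^1·Y^1·Z^1.
  monomial 3·x^0·y^3 ↦ 3·X^0·Y^3·Z^0.
  monomial 2·x^0·y^2 ↦ 2·X^0·Y^2·Z^1.
  monomial 2·x^0·y^1 ↦ 2·X^0·Y^1·Z^2.
  monomial -1·x^0·y^0 ↦ -1·X^0·Y^0·Z^3.
Collecting: F(X, Y, Z) = 3*X**2*Y - 2*X**2*Z - X*Y**2 + 3*X*Y*Z + 3*Y**3 + 2*Y**2*Z + 2*Y*Z**2 - Z**3.


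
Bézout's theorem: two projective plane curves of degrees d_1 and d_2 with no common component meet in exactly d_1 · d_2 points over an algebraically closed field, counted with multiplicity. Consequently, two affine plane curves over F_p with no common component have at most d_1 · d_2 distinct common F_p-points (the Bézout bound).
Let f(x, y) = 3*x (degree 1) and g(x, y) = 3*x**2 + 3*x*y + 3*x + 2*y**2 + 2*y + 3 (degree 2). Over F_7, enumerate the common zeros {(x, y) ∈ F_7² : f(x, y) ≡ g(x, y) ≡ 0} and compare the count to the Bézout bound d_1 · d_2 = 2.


Common zeros: {(0, 1), (0, 5)}; count = 2; Bézout bound = 2.

deg(f) = 1, deg(g) = 2, so Bézout bound = 2.
Scan x ∈ F_7. For each x, list the y ∈ F_7 with f(x, y) ≡ 0 and those with g(x, y) ≡ 0 (mod 7); the common zeros in that column are the intersection.
  x = 0: f ≡ 0 at y ∈ {0, 1, 2, 3, 4, 5, 6}; g ≡ 0 at y ∈ {1, 5}; common: {1, 5}.
  x = 1: f ≡ 0 at y ∈ ∅; g ≡ 0 at y ∈ {3, 5}; common: ∅.
  x = 2: f ≡ 0 at y ∈ ∅; g ≡ 0 at y ∈ {0, 3}; common: ∅.
  x = 3: f ≡ 0 at y ∈ ∅; g ≡ 0 at y ∈ ∅; common: ∅.
  x = 4: f ≡ 0 at y ∈ ∅; g ≡ 0 at y ∈ {0}; common: ∅.
  x = 5: f ≡ 0 at y ∈ ∅; g ≡ 0 at y ∈ {1}; common: ∅.
  x = 6: f ≡ 0 at y ∈ ∅; g ≡ 0 at y ∈ ∅; common: ∅.
Collecting: common zeros = {(0, 1), (0, 5)}, so the count is 2.
Comparison with the Bézout bound: 2 ≤ 2 = deg(f)·deg(g), as expected for curves with no common component (the bound is attained).


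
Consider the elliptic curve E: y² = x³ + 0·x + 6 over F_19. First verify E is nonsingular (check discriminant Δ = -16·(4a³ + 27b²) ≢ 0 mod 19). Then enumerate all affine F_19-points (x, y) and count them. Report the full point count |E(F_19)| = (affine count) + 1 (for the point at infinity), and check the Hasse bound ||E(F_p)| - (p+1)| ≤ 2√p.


Affine points = {(0, 5), (0, 14), (1, 8), (1, 11), (5, 6), (5, 13), (7, 8), (7, 11), (8, 9), (8, 10), (11, 8), (11, 11), (12, 9), (12, 10), (16, 6), (16, 13), (17, 6), (17, 13), (18, 9), (18, 10)}; affine count = 20; |E(F_19)| = 21.

Discriminant check: Δ ∝ 4a³ + 27b² = 4·0³ + 27·6² = 4·0 + 27·36 ≡ 3 (mod 19). Nonzero ⇒ E is nonsingular.
For each x ∈ F_19, compute rhs = x³ + 0·x + 6 mod 19, then count y ∈ F_19 with y² ≡ rhs.
  x = 0: rhs = 6, matching y values: 5, 14 (2 points).
  x = 1: rhs = 7, matching y values: 8, 11 (2 points).
  x = 2: rhs = 14, matching y values: none (0 points).
  x = 3: rhs = 14, matching y values: none (0 points).
  x = 4: rhs = 13, matching y values: none (0 points).
  x = 5: rhs = 17, matching y values: 6, 13 (2 points).
  x = 6: rhs = 13, matching y values: none (0 points).
  x = 7: rhs = 7, matching y values: 8, 11 (2 points).
  x = 8: rhs = 5, matching y values: 9, 10 (2 points).
  x = 9: rhs = 13, matching y values: none (0 points).
  x = 10: rhs = 18, matching y values: none (0 points).
  x = 11: rhs = 7, matching y values: 8, 11 (2 points).
  x = 12: rhs = 5, matching y values: 9, 10 (2 points).
  x = 13: rhs = 18, matching y values: none (0 points).
  x = 14: rhs = 14, matching y values: none (0 points).
  x = 15: rhs = 18, matching y values: none (0 points).
  x = 16: rhs = 17, matching y values: 6, 13 (2 points).
  x = 17: rhs = 17, matching y values: 6, 13 (2 points).
  x = 18: rhs = 5, matching y values: 9, 10 (2 points).
Total affine count: 20.
Full point count |E(F_19)| = 20 + 1 = 21.
Hasse bound: |21 − (19+1)| = |1| = 1 ≤ 2√19 ≈ 8.7178 ✓.


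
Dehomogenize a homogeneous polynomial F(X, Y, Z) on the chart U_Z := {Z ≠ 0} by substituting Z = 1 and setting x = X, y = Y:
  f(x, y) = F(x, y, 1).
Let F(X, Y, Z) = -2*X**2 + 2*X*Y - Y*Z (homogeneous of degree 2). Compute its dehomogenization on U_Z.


f(x, y) = -2*x**2 + 2*x*y - y

On U_Z we set Z = 1. Each monomial c·X^i·Y^j·Z^k in F becomes c·x^i·y^j·1^k = c·x^i·y^j.
Substituting Z = 1: F(X, Y, 1) = -2*x**2 + 2*x*y - y.
Note: deg(f) ≤ deg(F) = 2; strict inequality happens when F is divisible by Z (lost terms).


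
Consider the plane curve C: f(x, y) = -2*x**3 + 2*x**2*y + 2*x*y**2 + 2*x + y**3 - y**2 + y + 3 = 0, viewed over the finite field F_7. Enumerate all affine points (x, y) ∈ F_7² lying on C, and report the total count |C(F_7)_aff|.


Affine F_7-points: {(0, 6), (1, 2), (1, 5), (1, 6), (3, 2), (3, 3), (3, 4), (5, 2), (5, 4), (5, 6)}; count = 10.

For each of the 49 pairs (x, y) ∈ F_7², evaluate f(x, y) mod 7. Record the zeros.
  x = 0: [0↦3, 1↦4, 2↦2, 3↦3, 4↦6, 5↦3, 6↦0]  zeros at y ∈ {6}
  x = 1: [0↦3, 1↦1, 2↦0, 3↦6, 4↦4, 5↦0, 6↦0]  zeros at y ∈ {2, 5, 6}
  x = 2: [0↦5, 1↦4, 2↦1, 3↦2, 4↦6, 5↦5, 6↦5]  zeros at y ∈ ∅
  x = 3: [0↦4, 1↦1, 2↦0, 3↦0, 4↦0, 5↦6, 6↦3]  zeros at y ∈ {2, 3, 4}
  x = 4: [0↦2, 1↦1, 2↦6, 3↦2, 4↦2, 5↦5, 6↦3]  zeros at y ∈ ∅
  x = 5: [0↦1, 1↦6, 2↦0, 3↦3, 4↦0, 5↦4, 6↦0]  zeros at y ∈ {2, 4, 6}
  x = 6: [0↦3, 1↦4, 2↦5, 3↦5, 4↦3, 5↦5, 6↦3]  zeros at y ∈ ∅
Collecting zeros: affine points = {(0, 6), (1, 2), (1, 5), (1, 6), (3, 2), (3, 3), (3, 4), (5, 2), (5, 4), (5, 6)}.
Total count |C(F_7)_aff| = 10.


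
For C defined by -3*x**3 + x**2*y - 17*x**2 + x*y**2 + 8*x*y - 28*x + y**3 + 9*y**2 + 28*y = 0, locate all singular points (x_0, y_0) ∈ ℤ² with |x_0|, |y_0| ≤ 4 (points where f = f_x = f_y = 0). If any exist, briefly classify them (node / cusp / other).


Singular points: {(-2, -2)}; classification: node.

Compute partial derivatives:
  f_x = -9*x**2 + 2*x*y - 34*x + y**2 + 8*y - 28.
  f_y = x**2 + 2*x*y + 8*x + 3*y**2 + 18*y + 28.
Scan x_0 ∈ {−4, ..., 4}. For each x_0, f_y(x_0, y) is a polynomial in y; find its integer roots y ∈ {−4, ..., 4}, then test f_x and f at those candidates.
  x = -4: f_y(-4, y) = 3*y**2 + 10*y + 12; no integer root y with |y| ≤ 4.
  x = -3: f_y(-3, y) = 3*y**2 + 12*y + 13; no integer root y with |y| ≤ 4.
  x = -2: f_y(-2, y) = 3*y**2 + 14*y + 16; vanishes at y ∈ {-2}. (-2, -2): f_x = 0, f = 0 — SINGULAR.
  x = -1: f_y(-1, y) = 3*y**2 + 16*y + 21; vanishes at y ∈ {-3}. (-1, -3): f_x = -12 ≠ 0.
  x = 0: f_y(0, y) = 3*y**2 + 18*y + 28; no integer root y with |y| ≤ 4.
  x = 1: f_y(1, y) = 3*y**2 + 20*y + 37; no integer root y with |y| ≤ 4.
  x = 2: f_y(2, y) = 3*y**2 + 22*y + 48; no integer root y with |y| ≤ 4.
  x = 3: f_y(3, y) = 3*y**2 + 24*y + 61; no integer root y with |y| ≤ 4.
  x = 4: f_y(4, y) = 3*y**2 + 26*y + 76; no integer root y with |y| ≤ 4.
Only singular point on the grid: (-2, -2).
Classify: substitute x = -2 + u, y = -2 + v and expand: f = -3*u**3 + u**2*v - u**2 + u*v**2 + v**3 + v**2.
No constant or linear terms (consistent with a singular point). Quadratic part: -u**2 + v**2. Cubic part: -3*u**3 + u**2*v + u*v**2 + v**3.
The quadratic part v**2 - u**2 = (v − u)(v + u) splits into two distinct linear factors, so there are two distinct tangent lines y − -2 = ±(x − -2) — this is a node (ordinary double point).
Classification: node.


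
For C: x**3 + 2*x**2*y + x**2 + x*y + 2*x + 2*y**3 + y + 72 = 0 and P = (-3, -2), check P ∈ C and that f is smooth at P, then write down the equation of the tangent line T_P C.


Tangent line at P: 45*x + 40*y + 215 = 0.

Step 1: f(-3, -2) = 0, so P lies on C.
Step 2: partial derivatives
  f_x(x, y) = 3*x**2 + 4*x*y + 2*x + y + 2, f_y(x, y) = 2*x**2 + x + 6*y**2 + 1.
  f_x(P) = 45, f_y(P) = 40 (gradient nonzero, so P is smooth).
Step 3: tangent line at P: 45·(x − -3) + 40·(y − -2) = 0.
Expanding: 45*x + 40*y + 215 = 0.


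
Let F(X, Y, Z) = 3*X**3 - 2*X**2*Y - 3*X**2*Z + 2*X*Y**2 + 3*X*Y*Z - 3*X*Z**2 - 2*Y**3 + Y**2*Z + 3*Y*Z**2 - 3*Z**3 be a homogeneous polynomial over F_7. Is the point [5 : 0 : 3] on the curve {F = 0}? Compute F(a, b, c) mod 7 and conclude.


F(5,0,3) ≡ 4 (mod 7); P is NOT on the curve.

Evaluate F(5, 0, 3) term-by-term (mod 7).
  3*X**3 ↦ 3·125·1·1 = 375
  -2*X**2*Y ↦ -2·25·0·1 = 0
  -3*X**2*Z ↦ -3·25·1·3 = -225
  2*X*Y**2 ↦ 2·5·0·1 = 0
  3*X*Y*Z ↦ 3·5·0·3 = 0
  -3*X*Z**2 ↦ -3·5·1·9 = -135
  -2*Y**3 ↦ -2·1·0·1 = 0
  Y**2*Z ↦ 1·1·0·3 = 0
  3*Y*Z**2 ↦ 3·1·0·9 = 0
  -3*Z**3 ↦ -3·1·1·27 = -81
Sum: F(5, 0, 3) = (375) + (0) + (-225) + (0) + (0) + (-135) + (0) + (0) + (0) + (-81) = -66.
Reducing mod 7: -66 ≡ 4 (mod 7).
Since F(a, b, c) ≡ 4 ≠ 0 (mod 7), P does NOT lie on the curve.


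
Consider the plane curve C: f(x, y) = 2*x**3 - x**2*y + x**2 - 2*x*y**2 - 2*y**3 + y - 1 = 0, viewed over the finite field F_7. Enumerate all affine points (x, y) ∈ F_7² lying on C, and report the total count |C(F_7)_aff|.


Affine F_7-points: {(0, 6), (1, 3), (3, 3), (3, 5), (4, 3), (5, 1), (6, 4)}; count = 7.

For each of the 49 pairs (x, y) ∈ F_7², evaluate f(x, y) mod 7. Record the zeros.
  x = 0: [0↦6, 1↦5, 2↦6, 3↦4, 4↦1, 5↦6, 6↦0]  zeros at y ∈ {6}
  x = 1: [0↦2, 1↦5, 2↦6, 3↦0, 4↦3, 5↦3, 6↦2]  zeros at y ∈ {3}
  x = 2: [0↦5, 1↦3, 2↦2, 3↦4, 4↦4, 5↦4, 6↦6]  zeros at y ∈ ∅
  x = 3: [0↦6, 1↦4, 2↦6, 3↦0, 4↦2, 5↦0, 6↦3]  zeros at y ∈ {3, 5}
  x = 4: [0↦3, 1↦6, 2↦2, 3↦0, 4↦2, 5↦3, 6↦5]  zeros at y ∈ {3}
  x = 5: [0↦1, 1↦0, 2↦2, 3↦2, 4↦2, 5↦4, 6↦3]  zeros at y ∈ {1}
  x = 6: [0↦5, 1↦5, 2↦4, 3↦4, 4↦0, 5↦1, 6↦2]  zeros at y ∈ {4}
Collecting zeros: affine points = {(0, 6), (1, 3), (3, 3), (3, 5), (4, 3), (5, 1), (6, 4)}.
Total count |C(F_7)_aff| = 7.


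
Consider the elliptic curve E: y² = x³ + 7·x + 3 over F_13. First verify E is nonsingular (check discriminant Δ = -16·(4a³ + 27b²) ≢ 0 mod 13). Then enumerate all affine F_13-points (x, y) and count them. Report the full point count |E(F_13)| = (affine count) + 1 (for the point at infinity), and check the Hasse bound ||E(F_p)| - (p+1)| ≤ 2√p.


Affine points = {(0, 4), (0, 9), (2, 5), (2, 8), (3, 5), (3, 8), (4, 2), (4, 11), (6, 1), (6, 12), (8, 5), (8, 8)}; affine count = 12; |E(F_13)| = 13.

Discriminant check: Δ ∝ 4a³ + 27b² = 4·7³ + 27·3² = 4·343 + 27·9 ≡ 3 (mod 13). Nonzero ⇒ E is nonsingular.
For each x ∈ F_13, compute rhs = x³ + 7·x + 3 mod 13, then count y ∈ F_13 with y² ≡ rhs.
  x = 0: rhs = 3, matching y values: 4, 9 (2 points).
  x = 1: rhs = 11, matching y values: none (0 points).
  x = 2: rhs = 12, matching y values: 5, 8 (2 points).
  x = 3: rhs = 12, matching y values: 5, 8 (2 points).
  x = 4: rhs = 4, matching y values: 2, 11 (2 points).
  x = 5: rhs = 7, matching y values: none (0 points).
  x = 6: rhs = 1, matching y values: 1, 12 (2 points).
  x = 7: rhs = 5, matching y values: none (0 points).
  x = 8: rhs = 12, matching y values: 5, 8 (2 points).
  x = 9: rhs = 2, matching y values: none (0 points).
  x = 10: rhs = 7, matching y values: none (0 points).
  x = 11: rhs = 7, matching y values: none (0 points).
  x = 12: rhs = 8, matching y values: none (0 points).
Total affine count: 12.
Full point count |E(F_13)| = 12 + 1 = 13.
Hasse bound: |13 − (13+1)| = |-1| = 1 ≤ 2√13 ≈ 7.2111 ✓.


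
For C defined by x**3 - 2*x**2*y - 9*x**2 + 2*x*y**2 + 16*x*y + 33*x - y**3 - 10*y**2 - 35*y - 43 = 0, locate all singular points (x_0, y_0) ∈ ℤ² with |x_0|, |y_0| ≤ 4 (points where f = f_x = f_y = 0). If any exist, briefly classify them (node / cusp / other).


Singular points: {(1, -3)}; classification: cusp.

Compute partial derivatives:
  f_x = 3*x**2 - 4*x*y - 18*x + 2*y**2 + 16*y + 33.
  f_y = -2*x**2 + 4*x*y + 16*x - 3*y**2 - 20*y - 35.
Scan x_0 ∈ {−4, ..., 4}. For each x_0, f_y(x_0, y) is a polynomial in y; find its integer roots y ∈ {−4, ..., 4}, then test f_x and f at those candidates.
  x = -4: f_y(-4, y) = -3*y**2 - 36*y - 131; no integer root y with |y| ≤ 4.
  x = -3: f_y(-3, y) = -3*y**2 - 32*y - 101; no integer root y with |y| ≤ 4.
  x = -2: f_y(-2, y) = -3*y**2 - 28*y - 75; no integer root y with |y| ≤ 4.
  x = -1: f_y(-1, y) = -3*y**2 - 24*y - 53; no integer root y with |y| ≤ 4.
  x = 0: f_y(0, y) = -3*y**2 - 20*y - 35; no integer root y with |y| ≤ 4.
  x = 1: f_y(1, y) = -3*y**2 - 16*y - 21; vanishes at y ∈ {-3}. (1, -3): f_x = 0, f = 0 — SINGULAR.
  x = 2: f_y(2, y) = -3*y**2 - 12*y - 11; no integer root y with |y| ≤ 4.
  x = 3: f_y(3, y) = -3*y**2 - 8*y - 5; vanishes at y ∈ {-1}. (3, -1): f_x = 4 ≠ 0.
  x = 4: f_y(4, y) = -3*y**2 - 4*y - 3; no integer root y with |y| ≤ 4.
Only singular point on the grid: (1, -3).
Classify: substitute x = 1 + u, y = -3 + v and expand: f = u**3 - 2*u**2*v + 2*u*v**2 - v**3 + v**2.
No constant or linear terms (consistent with a singular point). Quadratic part: v**2. Cubic part: u**3 - 2*u**2*v + 2*u*v**2 - v**3.
The quadratic part v**2 is a perfect square, so there is a single (double) tangent line v = 0, i.e. y = -3. Restricting the cubic part to that line (v = 0) leaves u**3 ≠ 0, so f is not divisible by v and the branch is v² ≈ -u**3 to lowest order — this is a cusp.
Classification: cusp.


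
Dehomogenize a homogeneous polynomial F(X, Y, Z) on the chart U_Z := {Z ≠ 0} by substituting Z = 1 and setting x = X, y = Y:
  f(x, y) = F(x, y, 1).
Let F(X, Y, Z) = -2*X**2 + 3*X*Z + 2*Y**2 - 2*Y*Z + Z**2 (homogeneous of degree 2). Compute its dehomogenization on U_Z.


f(x, y) = -2*x**2 + 3*x + 2*y**2 - 2*y + 1

On U_Z we set Z = 1. Each monomial c·X^i·Y^j·Z^k in F becomes c·x^i·y^j·1^k = c·x^i·y^j.
Substituting Z = 1: F(X, Y, 1) = -2*x**2 + 3*x + 2*y**2 - 2*y + 1.
Note: deg(f) ≤ deg(F) = 2; strict inequality happens when F is divisible by Z (lost terms).


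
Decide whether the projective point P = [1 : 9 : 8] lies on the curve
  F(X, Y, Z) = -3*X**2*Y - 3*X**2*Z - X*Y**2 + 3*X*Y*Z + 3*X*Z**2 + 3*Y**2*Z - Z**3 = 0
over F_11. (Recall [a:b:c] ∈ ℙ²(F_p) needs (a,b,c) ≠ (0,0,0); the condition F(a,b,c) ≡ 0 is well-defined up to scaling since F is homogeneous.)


F(1,9,8) ≡ 3 (mod 11); P is NOT on the curve.

Evaluate F(1, 9, 8) term-by-term (mod 11).
  -3*X**2*Y ↦ -3·1·9·1 = -27
  -3*X**2*Z ↦ -3·1·1·8 = -24
  -X*Y**2 ↦ -1·1·81·1 = -81
  3*X*Y*Z ↦ 3·1·9·8 = 216
  3*X*Z**2 ↦ 3·1·1·64 = 192
  3*Y**2*Z ↦ 3·1·81·8 = 1944
  -Z**3 ↦ -1·1·1·512 = -512
Sum: F(1, 9, 8) = (-27) + (-24) + (-81) + (216) + (192) + (1944) + (-512) = 1708.
Reducing mod 11: 1708 ≡ 3 (mod 11).
Since F(a, b, c) ≡ 3 ≠ 0 (mod 11), P does NOT lie on the curve.


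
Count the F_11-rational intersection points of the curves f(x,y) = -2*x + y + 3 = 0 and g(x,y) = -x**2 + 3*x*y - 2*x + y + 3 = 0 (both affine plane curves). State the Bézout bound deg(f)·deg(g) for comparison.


Common zeros: {(0, 8), (4, 5)}; count = 2; Bézout bound = 2.

deg(f) = 1, deg(g) = 2, so Bézout bound = 2.
Scan x ∈ F_11. For each x, list the y ∈ F_11 with f(x, y) ≡ 0 and those with g(x, y) ≡ 0 (mod 11); the common zeros in that column are the intersection.
  x = 0: f ≡ 0 at y ∈ {8}; g ≡ 0 at y ∈ {8}; common: {8}.
  x = 1: f ≡ 0 at y ∈ {10}; g ≡ 0 at y ∈ {0}; common: ∅.
  x = 2: f ≡ 0 at y ∈ {1}; g ≡ 0 at y ∈ {7}; common: ∅.
  x = 3: f ≡ 0 at y ∈ {3}; g ≡ 0 at y ∈ {10}; common: ∅.
  x = 4: f ≡ 0 at y ∈ {5}; g ≡ 0 at y ∈ {5}; common: {5}.
  x = 5: f ≡ 0 at y ∈ {7}; g ≡ 0 at y ∈ {2}; common: ∅.
  x = 6: f ≡ 0 at y ∈ {9}; g ≡ 0 at y ∈ {7}; common: ∅.
  x = 7: f ≡ 0 at y ∈ {0}; g ≡ 0 at y ∈ ∅; common: ∅.
  x = 8: f ≡ 0 at y ∈ {2}; g ≡ 0 at y ∈ {0}; common: ∅.
  x = 9: f ≡ 0 at y ∈ {4}; g ≡ 0 at y ∈ {5}; common: ∅.
  x = 10: f ≡ 0 at y ∈ {6}; g ≡ 0 at y ∈ {2}; common: ∅.
Collecting: common zeros = {(0, 8), (4, 5)}, so the count is 2.
Comparison with the Bézout bound: 2 ≤ 2 = deg(f)·deg(g), as expected for curves with no common component (the bound is attained).


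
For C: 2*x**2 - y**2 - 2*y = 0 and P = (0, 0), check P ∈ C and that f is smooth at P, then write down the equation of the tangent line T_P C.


Tangent line at P: -2*y = 0.

Step 1: f(0, 0) = 0, so P lies on C.
Step 2: partial derivatives
  f_x(x, y) = 4*x, f_y(x, y) = -2*y - 2.
  f_x(P) = 0, f_y(P) = -2 (gradient nonzero, so P is smooth).
Step 3: tangent line at P: 0·(x − 0) + -2·(y − 0) = 0.
Expanding: -2*y = 0.


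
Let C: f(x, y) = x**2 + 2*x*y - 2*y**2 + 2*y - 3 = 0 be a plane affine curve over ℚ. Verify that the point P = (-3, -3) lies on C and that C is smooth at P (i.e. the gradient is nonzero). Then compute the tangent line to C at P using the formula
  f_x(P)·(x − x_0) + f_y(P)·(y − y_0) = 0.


Tangent line at P: -12*x + 8*y - 12 = 0.

Step 1: f(-3, -3) = 0, so P lies on C.
Step 2: partial derivatives
  f_x(x, y) = 2*x + 2*y, f_y(x, y) = 2*x - 4*y + 2.
  f_x(P) = -12, f_y(P) = 8 (gradient nonzero, so P is smooth).
Step 3: tangent line at P: -12·(x − -3) + 8·(y − -3) = 0.
Expanding: -12*x + 8*y - 12 = 0.


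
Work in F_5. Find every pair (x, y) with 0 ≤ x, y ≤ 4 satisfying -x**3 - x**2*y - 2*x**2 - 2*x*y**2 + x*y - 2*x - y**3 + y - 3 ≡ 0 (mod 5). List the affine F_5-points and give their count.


Affine F_5-points: {(1, 1), (1, 3), (1, 4), (2, 4), (3, 3)}; count = 5.

For each of the 25 pairs (x, y) ∈ F_5², evaluate f(x, y) mod 5. Record the zeros.
  x = 0: [0↦2, 1↦2, 2↦1, 3↦3, 4↦2]  zeros at y ∈ ∅
  x = 1: [0↦2, 1↦0, 2↦3, 3↦0, 4↦0]  zeros at y ∈ {1, 3, 4}
  x = 2: [0↦2, 1↦1, 2↦1, 3↦1, 4↦0]  zeros at y ∈ {4}
  x = 3: [0↦1, 1↦4, 2↦4, 3↦0, 4↦1]  zeros at y ∈ {3}
  x = 4: [0↦3, 1↦3, 2↦1, 3↦1, 4↦2]  zeros at y ∈ ∅
Collecting zeros: affine points = {(1, 1), (1, 3), (1, 4), (2, 4), (3, 3)}.
Total count |C(F_5)_aff| = 5.


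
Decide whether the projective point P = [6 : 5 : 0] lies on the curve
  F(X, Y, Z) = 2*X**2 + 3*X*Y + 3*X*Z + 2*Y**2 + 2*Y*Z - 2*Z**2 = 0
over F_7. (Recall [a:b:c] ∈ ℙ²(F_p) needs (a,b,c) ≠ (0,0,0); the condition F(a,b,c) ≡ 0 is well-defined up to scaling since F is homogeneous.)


F(6,5,0) ≡ 2 (mod 7); P is NOT on the curve.

Evaluate F(6, 5, 0) term-by-term (mod 7).
  2*X**2 ↦ 2·36·1·1 = 72
  3*X*Y ↦ 3·6·5·1 = 90
  3*X*Z ↦ 3·6·1·0 = 0
  2*Y**2 ↦ 2·1·25·1 = 50
  2*Y*Z ↦ 2·1·5·0 = 0
  -2*Z**2 ↦ -2·1·1·0 = 0
Sum: F(6, 5, 0) = (72) + (90) + (0) + (50) + (0) + (0) = 212.
Reducing mod 7: 212 ≡ 2 (mod 7).
Since F(a, b, c) ≡ 2 ≠ 0 (mod 7), P does NOT lie on the curve.


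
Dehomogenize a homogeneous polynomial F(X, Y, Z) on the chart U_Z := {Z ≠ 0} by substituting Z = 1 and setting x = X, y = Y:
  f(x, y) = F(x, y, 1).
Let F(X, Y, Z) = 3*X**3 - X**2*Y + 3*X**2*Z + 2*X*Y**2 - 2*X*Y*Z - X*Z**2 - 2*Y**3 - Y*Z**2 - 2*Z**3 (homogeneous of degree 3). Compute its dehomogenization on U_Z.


f(x, y) = 3*x**3 - x**2*y + 3*x**2 + 2*x*y**2 - 2*x*y - x - 2*y**3 - y - 2

On U_Z we set Z = 1. Each monomial c·X^i·Y^j·Z^k in F becomes c·x^i·y^j·1^k = c·x^i·y^j.
Substituting Z = 1: F(X, Y, 1) = 3*x**3 - x**2*y + 3*x**2 + 2*x*y**2 - 2*x*y - x - 2*y**3 - y - 2.
Note: deg(f) ≤ deg(F) = 3; strict inequality happens when F is divisible by Z (lost terms).


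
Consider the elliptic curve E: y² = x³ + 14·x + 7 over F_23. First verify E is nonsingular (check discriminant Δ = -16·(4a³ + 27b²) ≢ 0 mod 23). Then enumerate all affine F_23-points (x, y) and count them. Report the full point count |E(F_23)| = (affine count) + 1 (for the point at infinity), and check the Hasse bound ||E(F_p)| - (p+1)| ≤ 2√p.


Affine points = {(4, 9), (4, 14), (5, 8), (5, 15), (6, 10), (6, 13), (14, 7), (14, 16), (15, 2), (15, 21), (16, 7), (16, 16), (17, 11), (17, 12), (19, 5), (19, 18)}; affine count = 16; |E(F_23)| = 17.

Discriminant check: Δ ∝ 4a³ + 27b² = 4·14³ + 27·7² = 4·2744 + 27·49 ≡ 17 (mod 23). Nonzero ⇒ E is nonsingular.
For each x ∈ F_23, compute rhs = x³ + 14·x + 7 mod 23, then count y ∈ F_23 with y² ≡ rhs.
  x = 0: rhs = 7, matching y values: none (0 points).
  x = 1: rhs = 22, matching y values: none (0 points).
  x = 2: rhs = 20, matching y values: none (0 points).
  x = 3: rhs = 7, matching y values: none (0 points).
  x = 4: rhs = 12, matching y values: 9, 14 (2 points).
  x = 5: rhs = 18, matching y values: 8, 15 (2 points).
  x = 6: rhs = 8, matching y values: 10, 13 (2 points).
  x = 7: rhs = 11, matching y values: none (0 points).
  x = 8: rhs = 10, matching y values: none (0 points).
  x = 9: rhs = 11, matching y values: none (0 points).
  x = 10: rhs = 20, matching y values: none (0 points).
  x = 11: rhs = 20, matching y values: none (0 points).
  x = 12: rhs = 17, matching y values: none (0 points).
  x = 13: rhs = 17, matching y values: none (0 points).
  x = 14: rhs = 3, matching y values: 7, 16 (2 points).
  x = 15: rhs = 4, matching y values: 2, 21 (2 points).
  x = 16: rhs = 3, matching y values: 7, 16 (2 points).
  x = 17: rhs = 6, matching y values: 11, 12 (2 points).
  x = 18: rhs = 19, matching y values: none (0 points).
  x = 19: rhs = 2, matching y values: 5, 18 (2 points).
  x = 20: rhs = 7, matching y values: none (0 points).
  x = 21: rhs = 17, matching y values: none (0 points).
  x = 22: rhs = 15, matching y values: none (0 points).
Total affine count: 16.
Full point count |E(F_23)| = 16 + 1 = 17.
Hasse bound: |17 − (23+1)| = |-7| = 7 ≤ 2√23 ≈ 9.5917 ✓.
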